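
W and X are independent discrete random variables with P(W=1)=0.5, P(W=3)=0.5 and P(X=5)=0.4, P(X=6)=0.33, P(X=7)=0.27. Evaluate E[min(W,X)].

2

E[min(W,X)] = Σ_w Σ_x min(w,x) · P(W=w)P(X=x)
 = 1·0.2 + 1·0.165 + 1·0.135 + 3·0.2 + 3·0.165 + 3·0.135
 = 0.2 + 0.165 + 0.135 + 0.6 + 0.495 + 0.405
 = 2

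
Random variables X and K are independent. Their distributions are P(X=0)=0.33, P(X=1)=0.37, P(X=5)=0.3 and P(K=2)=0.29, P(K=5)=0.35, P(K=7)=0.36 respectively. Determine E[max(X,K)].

5.111

E[max(X,K)] = Σ_x Σ_k max(x,k) · P(X=x)P(K=k)
 = 2·0.0957 + 5·0.1155 + 7·0.1188 + 2·0.1073 + 5·0.1295 + 7·0.1332 + 5·0.087 + 5·0.105 + 7·0.108
 = 0.1914 + 0.5775 + 0.8316 + 0.2146 + 0.6475 + 0.9324 + 0.435 + 0.525 + 0.756
 = 5.111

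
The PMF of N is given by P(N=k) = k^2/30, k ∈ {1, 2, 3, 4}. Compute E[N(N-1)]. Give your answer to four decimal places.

E[N(N-1)] = Σ n(n-1)·P(N=n)
 = 0·1/30 + 2·2/15 + 6·3/10 + 12·8/15
 = 0 + 4/15 + 9/5 + 32/5
 = 127/15

8.4667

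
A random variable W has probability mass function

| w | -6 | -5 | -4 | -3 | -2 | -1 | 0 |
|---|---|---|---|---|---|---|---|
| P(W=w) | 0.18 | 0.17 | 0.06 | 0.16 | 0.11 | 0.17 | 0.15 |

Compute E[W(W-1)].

E[W(W-1)] = Σ w(w-1)·P(W=w)
 = 42·0.18 + 30·0.17 + 20·0.06 + 12·0.16 + 6·0.11 + 2·0.17 + 0·0.15
 = 7.56 + 5.1 + 1.2 + 1.92 + 0.66 + 0.34 + 0
 = 16.78

16.78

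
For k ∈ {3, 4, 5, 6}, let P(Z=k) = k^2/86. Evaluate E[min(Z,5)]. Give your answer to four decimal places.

E[min(Z,5)] = Σ min(z,5)·P(Z=z)
 = 3·9/86 + 4·8/43 + 5·25/86 + 5·18/43
 = 27/86 + 32/43 + 125/86 + 90/43
 = 198/43

4.6047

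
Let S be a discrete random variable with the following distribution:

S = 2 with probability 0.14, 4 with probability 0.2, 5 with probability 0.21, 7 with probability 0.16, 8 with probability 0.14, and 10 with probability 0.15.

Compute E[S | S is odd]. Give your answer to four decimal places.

5.8649

P(S is odd) = 0.21 + 0.16 = 0.37.
E[S | S is odd] = [5·0.21 + 7·0.16] / 0.37
 = 2.17 / 0.37
 = 217/37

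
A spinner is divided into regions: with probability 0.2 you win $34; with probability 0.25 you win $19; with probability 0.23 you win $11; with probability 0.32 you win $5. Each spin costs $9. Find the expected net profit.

6.68

E[payout] = 34·0.2 + 19·0.25 + 11·0.23 + 5·0.32
 = 6.8 + 4.75 + 2.53 + 1.6
 = 15.68
Net = 15.68 - 9 = 6.68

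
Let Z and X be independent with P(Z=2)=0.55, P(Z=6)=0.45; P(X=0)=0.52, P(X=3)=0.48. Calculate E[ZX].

E[ZX] = Σ_z Σ_x zx · P(Z=z)P(X=x)
 = 0·0.286 + 6·0.264 + 0·0.234 + 18·0.216
 = 0 + 1.584 + 0 + 3.888
 = 5.472

5.472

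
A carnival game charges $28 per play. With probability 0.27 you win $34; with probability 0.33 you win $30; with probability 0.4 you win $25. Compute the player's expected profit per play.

1.08

E[payout] = 34·0.27 + 30·0.33 + 25·0.4
 = 9.18 + 9.9 + 10
 = 29.08
Net = 29.08 - 28 = 1.08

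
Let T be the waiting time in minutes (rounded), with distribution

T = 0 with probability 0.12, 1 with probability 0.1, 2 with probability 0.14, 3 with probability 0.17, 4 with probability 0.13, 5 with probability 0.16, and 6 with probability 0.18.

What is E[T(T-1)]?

E[T(T-1)] = Σ t(t-1)·P(T=t)
 = 0·0.12 + 0·0.1 + 2·0.14 + 6·0.17 + 12·0.13 + 20·0.16 + 30·0.18
 = 0 + 0 + 0.28 + 1.02 + 1.56 + 3.2 + 5.4
 = 11.46

11.46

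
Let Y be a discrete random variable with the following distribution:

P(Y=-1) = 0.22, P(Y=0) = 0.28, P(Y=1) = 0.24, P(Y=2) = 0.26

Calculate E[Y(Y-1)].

E[Y(Y-1)] = Σ y(y-1)·P(Y=y)
 = 2·0.22 + 0·0.28 + 0·0.24 + 2·0.26
 = 0.44 + 0 + 0 + 0.52
 = 0.96

0.96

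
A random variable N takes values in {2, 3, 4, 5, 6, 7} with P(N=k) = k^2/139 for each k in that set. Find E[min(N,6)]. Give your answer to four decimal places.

5.2806

E[min(N,6)] = Σ min(n,6)·P(N=n)
 = 2·4/139 + 3·9/139 + 4·16/139 + 5·25/139 + 6·36/139 + 6·49/139
 = 8/139 + 27/139 + 64/139 + 125/139 + 216/139 + 294/139
 = 734/139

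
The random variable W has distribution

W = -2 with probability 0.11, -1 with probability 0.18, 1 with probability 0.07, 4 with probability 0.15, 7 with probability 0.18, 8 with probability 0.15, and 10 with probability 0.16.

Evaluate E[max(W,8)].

E[max(W,8)] = Σ max(w,8)·P(W=w)
 = 8·0.11 + 8·0.18 + 8·0.07 + 8·0.15 + 8·0.18 + 8·0.15 + 10·0.16
 = 0.88 + 1.44 + 0.56 + 1.2 + 1.44 + 1.2 + 1.6
 = 8.32

8.32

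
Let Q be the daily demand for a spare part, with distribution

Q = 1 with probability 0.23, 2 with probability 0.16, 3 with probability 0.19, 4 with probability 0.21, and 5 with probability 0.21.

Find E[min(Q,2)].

1.77

E[min(Q,2)] = Σ min(q,2)·P(Q=q)
 = 1·0.23 + 2·0.16 + 2·0.19 + 2·0.21 + 2·0.21
 = 0.23 + 0.32 + 0.38 + 0.42 + 0.42
 = 1.77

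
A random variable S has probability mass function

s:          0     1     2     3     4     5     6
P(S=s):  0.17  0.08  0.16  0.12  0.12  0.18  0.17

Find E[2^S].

20.49

E[2^S] = Σ 2^s·P(S=s)
 = 1·0.17 + 2·0.08 + 4·0.16 + 8·0.12 + 16·0.12 + 32·0.18 + 64·0.17
 = 0.17 + 0.16 + 0.64 + 0.96 + 1.92 + 5.76 + 10.88
 = 20.49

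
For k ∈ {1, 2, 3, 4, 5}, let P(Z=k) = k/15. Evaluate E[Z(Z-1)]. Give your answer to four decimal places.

11.3333

E[Z(Z-1)] = Σ z(z-1)·P(Z=z)
 = 0·1/15 + 2·2/15 + 6·1/5 + 12·4/15 + 20·1/3
 = 0 + 4/15 + 6/5 + 16/5 + 20/3
 = 34/3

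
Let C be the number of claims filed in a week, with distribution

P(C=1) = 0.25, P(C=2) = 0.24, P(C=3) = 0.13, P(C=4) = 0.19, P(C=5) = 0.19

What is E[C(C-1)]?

E[C(C-1)] = Σ c(c-1)·P(C=c)
 = 0·0.25 + 2·0.24 + 6·0.13 + 12·0.19 + 20·0.19
 = 0 + 0.48 + 0.78 + 2.28 + 3.8
 = 7.34

7.34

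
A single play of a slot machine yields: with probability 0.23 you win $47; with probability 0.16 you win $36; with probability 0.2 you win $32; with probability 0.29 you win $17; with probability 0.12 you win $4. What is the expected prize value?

E[payout] = 47·0.23 + 36·0.16 + 32·0.2 + 17·0.29 + 4·0.12
 = 10.81 + 5.76 + 6.4 + 4.93 + 0.48
 = 28.38

28.38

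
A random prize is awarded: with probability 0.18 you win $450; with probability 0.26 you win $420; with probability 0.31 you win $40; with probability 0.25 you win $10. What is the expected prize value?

E[payout] = 450·0.18 + 420·0.26 + 40·0.31 + 10·0.25
 = 81 + 109.2 + 12.4 + 2.5
 = 205.1

205.1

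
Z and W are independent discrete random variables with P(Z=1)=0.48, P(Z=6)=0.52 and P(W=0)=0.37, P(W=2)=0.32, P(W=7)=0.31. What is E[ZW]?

E[ZW] = Σ_z Σ_w zw · P(Z=z)P(W=w)
 = 0·0.1776 + 2·0.1536 + 7·0.1488 + 0·0.1924 + 12·0.1664 + 42·0.1612
 = 0 + 0.3072 + 1.0416 + 0 + 1.9968 + 6.7704
 = 10.116

10.116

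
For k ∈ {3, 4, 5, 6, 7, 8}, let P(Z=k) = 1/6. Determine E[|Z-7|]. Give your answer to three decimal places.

E[|Z-7|] = Σ |z-7|·P(Z=z)
 = 4·1/6 + 3·1/6 + 2·1/6 + 1·1/6 + 0·1/6 + 1·1/6
 = 2/3 + 1/2 + 1/3 + 1/6 + 0 + 1/6
 = 11/6

1.833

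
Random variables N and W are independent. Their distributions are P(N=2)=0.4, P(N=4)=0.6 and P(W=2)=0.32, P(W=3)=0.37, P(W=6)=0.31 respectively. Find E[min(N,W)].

2.594

E[min(N,W)] = Σ_n Σ_w min(n,w) · P(N=n)P(W=w)
 = 2·0.128 + 2·0.148 + 2·0.124 + 2·0.192 + 3·0.222 + 4·0.186
 = 0.256 + 0.296 + 0.248 + 0.384 + 0.666 + 0.744
 = 2.594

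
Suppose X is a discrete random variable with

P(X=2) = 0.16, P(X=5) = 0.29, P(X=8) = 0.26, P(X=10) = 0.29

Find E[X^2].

53.53

E[X^2] = Σ x^2·P(X=x)
 = 4·0.16 + 25·0.29 + 64·0.26 + 100·0.29
 = 0.64 + 7.25 + 16.64 + 29
 = 53.53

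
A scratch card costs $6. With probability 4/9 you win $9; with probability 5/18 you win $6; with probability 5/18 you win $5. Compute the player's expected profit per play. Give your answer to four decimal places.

1.0556

E[payout] = 9·4/9 + 6·5/18 + 5·5/18
 = 4 + 5/3 + 25/18
 = 127/18
Net = 127/18 - 6 = 19/18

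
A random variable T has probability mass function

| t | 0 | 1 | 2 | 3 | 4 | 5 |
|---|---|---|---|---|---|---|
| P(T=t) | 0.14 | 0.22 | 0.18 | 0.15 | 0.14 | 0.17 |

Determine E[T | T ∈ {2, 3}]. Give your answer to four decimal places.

2.4545

P(T ∈ {2, 3}) = 0.18 + 0.15 = 0.33.
E[T | T ∈ {2, 3}] = [2·0.18 + 3·0.15] / 0.33
 = 0.81 / 0.33
 = 27/11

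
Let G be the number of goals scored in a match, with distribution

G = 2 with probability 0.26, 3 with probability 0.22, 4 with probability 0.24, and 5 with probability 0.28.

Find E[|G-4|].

E[|G-4|] = Σ |g-4|·P(G=g)
 = 2·0.26 + 1·0.22 + 0·0.24 + 1·0.28
 = 0.52 + 0.22 + 0 + 0.28
 = 1.02

1.02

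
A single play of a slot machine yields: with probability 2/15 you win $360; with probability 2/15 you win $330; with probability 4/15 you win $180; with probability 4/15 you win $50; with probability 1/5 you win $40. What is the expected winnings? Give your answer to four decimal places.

E[payout] = 360·2/15 + 330·2/15 + 180·4/15 + 50·4/15 + 40·1/5
 = 48 + 44 + 48 + 40/3 + 8
 = 484/3

161.3333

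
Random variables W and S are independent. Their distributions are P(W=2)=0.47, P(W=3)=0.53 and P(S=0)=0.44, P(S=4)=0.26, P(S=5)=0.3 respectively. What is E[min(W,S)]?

E[min(W,S)] = Σ_w Σ_s min(w,s) · P(W=w)P(S=s)
 = 0·0.2068 + 2·0.1222 + 2·0.141 + 0·0.2332 + 3·0.1378 + 3·0.159
 = 0 + 0.2444 + 0.282 + 0 + 0.4134 + 0.477
 = 1.4168

1.4168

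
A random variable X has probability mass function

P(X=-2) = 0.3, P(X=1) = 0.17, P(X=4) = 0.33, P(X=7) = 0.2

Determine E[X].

2.29

E[X] = Σ x·P(X=x)
 = (-2)·0.3 + 1·0.17 + 4·0.33 + 7·0.2
 = (-0.6) + 0.17 + 1.32 + 1.4
 = 2.29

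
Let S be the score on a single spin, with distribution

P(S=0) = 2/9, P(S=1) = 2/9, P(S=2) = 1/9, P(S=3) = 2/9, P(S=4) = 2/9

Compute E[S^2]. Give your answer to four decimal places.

E[S^2] = Σ s^2·P(S=s)
 = 0·2/9 + 1·2/9 + 4·1/9 + 9·2/9 + 16·2/9
 = 0 + 2/9 + 4/9 + 2 + 32/9
 = 56/9

6.2222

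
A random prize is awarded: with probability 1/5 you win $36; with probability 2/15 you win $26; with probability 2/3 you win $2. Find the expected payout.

12

E[payout] = 36·1/5 + 26·2/15 + 2·2/3
 = 36/5 + 52/15 + 4/3
 = 12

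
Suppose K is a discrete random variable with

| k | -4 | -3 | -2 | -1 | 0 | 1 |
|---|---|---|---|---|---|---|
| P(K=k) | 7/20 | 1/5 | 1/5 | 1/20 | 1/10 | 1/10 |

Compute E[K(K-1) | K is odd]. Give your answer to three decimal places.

7.143

P(K is odd) = 1/5 + 1/20 + 1/10 = 7/20.
E[K(K-1) | K is odd] = [12·1/5 + 2·1/20 + 0·1/10] / (7/20)
 = 5/2 / (7/20)
 = 50/7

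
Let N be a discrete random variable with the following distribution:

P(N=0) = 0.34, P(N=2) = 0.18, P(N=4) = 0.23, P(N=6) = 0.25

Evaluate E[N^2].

E[N^2] = Σ n^2·P(N=n)
 = 0·0.34 + 4·0.18 + 16·0.23 + 36·0.25
 = 0 + 0.72 + 3.68 + 9
 = 13.4

13.4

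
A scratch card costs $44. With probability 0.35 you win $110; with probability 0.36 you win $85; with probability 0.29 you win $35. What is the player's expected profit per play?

35.25

E[payout] = 110·0.35 + 85·0.36 + 35·0.29
 = 38.5 + 30.6 + 10.15
 = 79.25
Net = 79.25 - 44 = 35.25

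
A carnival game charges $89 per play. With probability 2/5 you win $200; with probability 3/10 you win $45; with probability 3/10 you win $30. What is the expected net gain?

E[payout] = 200·2/5 + 45·3/10 + 30·3/10
 = 80 + 27/2 + 9
 = 205/2
Net = 205/2 - 89 = 27/2

13.5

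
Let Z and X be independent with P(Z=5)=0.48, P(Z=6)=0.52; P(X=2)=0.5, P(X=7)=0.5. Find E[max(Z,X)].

E[max(Z,X)] = Σ_z Σ_x max(z,x) · P(Z=z)P(X=x)
 = 5·0.24 + 7·0.24 + 6·0.26 + 7·0.26
 = 1.2 + 1.68 + 1.56 + 1.82
 = 6.26

6.26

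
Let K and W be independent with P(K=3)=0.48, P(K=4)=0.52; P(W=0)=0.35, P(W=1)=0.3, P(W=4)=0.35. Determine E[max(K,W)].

E[max(K,W)] = Σ_k Σ_w max(k,w) · P(K=k)P(W=w)
 = 3·0.168 + 3·0.144 + 4·0.168 + 4·0.182 + 4·0.156 + 4·0.182
 = 0.504 + 0.432 + 0.672 + 0.728 + 0.624 + 0.728
 = 3.688

3.688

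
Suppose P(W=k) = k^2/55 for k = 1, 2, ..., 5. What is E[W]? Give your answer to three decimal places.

E[W] = Σ w·P(W=w)
 = 1·1/55 + 2·4/55 + 3·9/55 + 4·16/55 + 5·5/11
 = 1/55 + 8/55 + 27/55 + 64/55 + 25/11
 = 45/11

4.091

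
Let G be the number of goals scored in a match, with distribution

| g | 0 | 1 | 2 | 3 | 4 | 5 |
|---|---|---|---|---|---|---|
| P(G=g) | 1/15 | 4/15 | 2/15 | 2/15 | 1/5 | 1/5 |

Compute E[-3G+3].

-5.2

E[-3G+3] = Σ (-3g+3)·P(G=g)
 = 3·1/15 + 0·4/15 + (-3)·2/15 + (-6)·2/15 + (-9)·1/5 + (-12)·1/5
 = 1/5 + 0 + (-2/5) + (-4/5) + (-9/5) + (-12/5)
 = -26/5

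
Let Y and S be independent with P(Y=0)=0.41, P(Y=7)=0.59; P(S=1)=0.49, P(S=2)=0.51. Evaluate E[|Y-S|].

E[|Y-S|] = Σ_y Σ_s |y-s| · P(Y=y)P(S=s)
 = 1·0.2009 + 2·0.2091 + 6·0.2891 + 5·0.3009
 = 0.2009 + 0.4182 + 1.7346 + 1.5045
 = 3.8582

3.8582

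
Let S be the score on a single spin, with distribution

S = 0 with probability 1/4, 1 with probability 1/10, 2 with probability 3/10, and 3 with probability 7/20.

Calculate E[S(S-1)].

E[S(S-1)] = Σ s(s-1)·P(S=s)
 = 0·1/4 + 0·1/10 + 2·3/10 + 6·7/20
 = 0 + 0 + 3/5 + 21/10
 = 27/10

2.7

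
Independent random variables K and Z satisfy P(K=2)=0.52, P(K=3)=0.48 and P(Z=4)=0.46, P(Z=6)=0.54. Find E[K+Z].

7.56

E[K+Z] = Σ_k Σ_z (k+z) · P(K=k)P(Z=z)
 = 6·0.2392 + 8·0.2808 + 7·0.2208 + 9·0.2592
 = 1.4352 + 2.2464 + 1.5456 + 2.3328
 = 7.56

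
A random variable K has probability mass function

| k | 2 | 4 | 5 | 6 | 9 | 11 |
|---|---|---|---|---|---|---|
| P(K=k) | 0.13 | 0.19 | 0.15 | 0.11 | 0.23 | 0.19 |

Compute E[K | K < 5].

3.1875

P(K < 5) = 0.13 + 0.19 = 0.32.
E[K | K < 5] = [2·0.13 + 4·0.19] / 0.32
 = 1.02 / 0.32
 = 51/16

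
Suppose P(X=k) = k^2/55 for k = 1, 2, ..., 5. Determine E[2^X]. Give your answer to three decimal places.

E[2^X] = Σ 2^x·P(X=x)
 = 2·1/55 + 4·4/55 + 8·9/55 + 16·16/55 + 32·5/11
 = 2/55 + 16/55 + 72/55 + 256/55 + 160/11
 = 1146/55

20.836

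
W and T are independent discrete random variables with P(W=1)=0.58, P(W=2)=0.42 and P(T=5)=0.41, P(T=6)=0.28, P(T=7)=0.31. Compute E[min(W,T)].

E[min(W,T)] = Σ_w Σ_t min(w,t) · P(W=w)P(T=t)
 = 1·0.2378 + 1·0.1624 + 1·0.1798 + 2·0.1722 + 2·0.1176 + 2·0.1302
 = 0.2378 + 0.1624 + 0.1798 + 0.3444 + 0.2352 + 0.2604
 = 1.42

1.42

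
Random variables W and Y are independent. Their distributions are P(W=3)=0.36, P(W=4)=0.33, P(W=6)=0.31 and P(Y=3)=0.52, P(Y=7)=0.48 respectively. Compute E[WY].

E[WY] = Σ_w Σ_y wy · P(W=w)P(Y=y)
 = 9·0.1872 + 21·0.1728 + 12·0.1716 + 28·0.1584 + 18·0.1612 + 42·0.1488
 = 1.6848 + 3.6288 + 2.0592 + 4.4352 + 2.9016 + 6.2496
 = 20.9592

20.9592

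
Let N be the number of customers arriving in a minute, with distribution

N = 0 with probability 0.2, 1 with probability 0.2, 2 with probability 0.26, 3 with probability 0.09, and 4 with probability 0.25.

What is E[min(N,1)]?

0.8

E[min(N,1)] = Σ min(n,1)·P(N=n)
 = 0·0.2 + 1·0.2 + 1·0.26 + 1·0.09 + 1·0.25
 = 0 + 0.2 + 0.26 + 0.09 + 0.25
 = 0.8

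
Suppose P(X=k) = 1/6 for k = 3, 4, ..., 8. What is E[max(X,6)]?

E[max(X,6)] = Σ max(x,6)·P(X=x)
 = 6·1/6 + 6·1/6 + 6·1/6 + 6·1/6 + 7·1/6 + 8·1/6
 = 1 + 1 + 1 + 1 + 7/6 + 4/3
 = 13/2

6.5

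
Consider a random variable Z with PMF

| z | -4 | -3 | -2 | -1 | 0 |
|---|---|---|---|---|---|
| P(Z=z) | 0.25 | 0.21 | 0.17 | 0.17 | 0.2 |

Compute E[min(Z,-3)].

-3.25

E[min(Z,-3)] = Σ min(z,-3)·P(Z=z)
 = (-4)·0.25 + (-3)·0.21 + (-3)·0.17 + (-3)·0.17 + (-3)·0.2
 = (-1) + (-0.63) + (-0.51) + (-0.51) + (-0.6)
 = -3.25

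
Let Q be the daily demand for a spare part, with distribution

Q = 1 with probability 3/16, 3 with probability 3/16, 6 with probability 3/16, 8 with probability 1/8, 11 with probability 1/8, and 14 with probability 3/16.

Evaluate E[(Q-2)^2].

E[(Q-2)^2] = Σ (q-2)^2·P(Q=q)
 = 1·3/16 + 1·3/16 + 16·3/16 + 36·1/8 + 81·1/8 + 144·3/16
 = 3/16 + 3/16 + 3 + 9/2 + 81/8 + 27
 = 45

45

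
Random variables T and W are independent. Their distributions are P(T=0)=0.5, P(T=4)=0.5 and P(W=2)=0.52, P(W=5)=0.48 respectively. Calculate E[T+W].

5.44

E[T+W] = Σ_t Σ_w (t+w) · P(T=t)P(W=w)
 = 2·0.26 + 5·0.24 + 6·0.26 + 9·0.24
 = 0.52 + 1.2 + 1.56 + 2.16
 = 5.44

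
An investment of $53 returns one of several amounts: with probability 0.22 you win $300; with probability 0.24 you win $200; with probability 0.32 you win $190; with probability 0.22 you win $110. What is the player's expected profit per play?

146

E[payout] = 300·0.22 + 200·0.24 + 190·0.32 + 110·0.22
 = 66 + 48 + 60.8 + 24.2
 = 199
Net = 199 - 53 = 146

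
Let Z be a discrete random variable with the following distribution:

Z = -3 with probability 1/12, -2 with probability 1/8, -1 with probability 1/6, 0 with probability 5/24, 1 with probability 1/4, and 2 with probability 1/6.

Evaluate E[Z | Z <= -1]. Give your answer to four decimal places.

P(Z <= -1) = 1/12 + 1/8 + 1/6 = 3/8.
E[Z | Z <= -1] = [(-3)·1/12 + (-2)·1/8 + (-1)·1/6] / (3/8)
 = -2/3 / (3/8)
 = -16/9

-1.7778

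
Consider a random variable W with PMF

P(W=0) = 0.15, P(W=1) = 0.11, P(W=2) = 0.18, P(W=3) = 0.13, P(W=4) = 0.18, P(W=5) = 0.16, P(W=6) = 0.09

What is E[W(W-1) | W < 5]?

4.4

P(W < 5) = 0.15 + 0.11 + 0.18 + 0.13 + 0.18 = 0.75.
E[W(W-1) | W < 5] = [0·0.15 + 0·0.11 + 2·0.18 + 6·0.13 + 12·0.18] / 0.75
 = 3.3 / 0.75
 = 22/5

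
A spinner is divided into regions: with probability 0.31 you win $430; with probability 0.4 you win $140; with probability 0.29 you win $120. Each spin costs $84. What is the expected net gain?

140.1

E[payout] = 430·0.31 + 140·0.4 + 120·0.29
 = 133.3 + 56 + 34.8
 = 224.1
Net = 224.1 - 84 = 140.1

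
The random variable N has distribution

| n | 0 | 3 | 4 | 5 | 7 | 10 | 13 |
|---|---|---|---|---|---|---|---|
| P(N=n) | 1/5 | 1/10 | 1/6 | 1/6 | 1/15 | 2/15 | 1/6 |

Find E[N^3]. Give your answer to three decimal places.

556.567

E[N^3] = Σ n^3·P(N=n)
 = 0·1/5 + 27·1/10 + 64·1/6 + 125·1/6 + 343·1/15 + 1000·2/15 + 2197·1/6
 = 0 + 27/10 + 32/3 + 125/6 + 343/15 + 400/3 + 2197/6
 = 16697/30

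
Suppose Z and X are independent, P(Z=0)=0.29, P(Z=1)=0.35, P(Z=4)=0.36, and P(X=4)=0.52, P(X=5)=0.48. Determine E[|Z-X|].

2.69

E[|Z-X|] = Σ_z Σ_x |z-x| · P(Z=z)P(X=x)
 = 4·0.1508 + 5·0.1392 + 3·0.182 + 4·0.168 + 0·0.1872 + 1·0.1728
 = 0.6032 + 0.696 + 0.546 + 0.672 + 0 + 0.1728
 = 2.69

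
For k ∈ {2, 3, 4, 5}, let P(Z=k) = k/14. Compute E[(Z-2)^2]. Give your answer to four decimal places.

E[(Z-2)^2] = Σ (z-2)^2·P(Z=z)
 = 0·1/7 + 1·3/14 + 4·2/7 + 9·5/14
 = 0 + 3/14 + 8/7 + 45/14
 = 32/7

4.5714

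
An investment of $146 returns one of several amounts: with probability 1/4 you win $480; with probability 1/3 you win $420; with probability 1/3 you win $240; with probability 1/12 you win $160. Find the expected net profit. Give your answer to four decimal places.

E[payout] = 480·1/4 + 420·1/3 + 240·1/3 + 160·1/12
 = 120 + 140 + 80 + 40/3
 = 1060/3
Net = 1060/3 - 146 = 622/3

207.3333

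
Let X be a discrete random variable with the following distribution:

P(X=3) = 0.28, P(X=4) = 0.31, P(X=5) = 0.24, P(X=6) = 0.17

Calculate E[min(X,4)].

E[min(X,4)] = Σ min(x,4)·P(X=x)
 = 3·0.28 + 4·0.31 + 4·0.24 + 4·0.17
 = 0.84 + 1.24 + 0.96 + 0.68
 = 3.72

3.72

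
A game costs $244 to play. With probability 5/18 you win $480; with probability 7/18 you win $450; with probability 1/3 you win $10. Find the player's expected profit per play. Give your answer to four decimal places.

67.6667

E[payout] = 480·5/18 + 450·7/18 + 10·1/3
 = 400/3 + 175 + 10/3
 = 935/3
Net = 935/3 - 244 = 203/3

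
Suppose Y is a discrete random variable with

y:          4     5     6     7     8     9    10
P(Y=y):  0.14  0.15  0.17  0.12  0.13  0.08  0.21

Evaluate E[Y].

E[Y] = Σ y·P(Y=y)
 = 4·0.14 + 5·0.15 + 6·0.17 + 7·0.12 + 8·0.13 + 9·0.08 + 10·0.21
 = 0.56 + 0.75 + 1.02 + 0.84 + 1.04 + 0.72 + 2.1
 = 7.03

7.03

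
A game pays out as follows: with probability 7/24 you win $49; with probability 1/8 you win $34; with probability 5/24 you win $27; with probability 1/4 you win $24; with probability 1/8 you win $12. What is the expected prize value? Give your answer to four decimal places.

31.6667

E[payout] = 49·7/24 + 34·1/8 + 27·5/24 + 24·1/4 + 12·1/8
 = 343/24 + 17/4 + 45/8 + 6 + 3/2
 = 95/3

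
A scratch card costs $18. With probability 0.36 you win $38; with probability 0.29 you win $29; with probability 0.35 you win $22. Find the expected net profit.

E[payout] = 38·0.36 + 29·0.29 + 22·0.35
 = 13.68 + 8.41 + 7.7
 = 29.79
Net = 29.79 - 18 = 11.79

11.79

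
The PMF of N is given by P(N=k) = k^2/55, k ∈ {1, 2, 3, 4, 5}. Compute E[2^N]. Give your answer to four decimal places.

20.8364

E[2^N] = Σ 2^n·P(N=n)
 = 2·1/55 + 4·4/55 + 8·9/55 + 16·16/55 + 32·5/11
 = 2/55 + 16/55 + 72/55 + 256/55 + 160/11
 = 1146/55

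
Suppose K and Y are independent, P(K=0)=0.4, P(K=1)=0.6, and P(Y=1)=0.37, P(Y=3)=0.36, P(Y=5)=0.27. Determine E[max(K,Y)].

E[max(K,Y)] = Σ_k Σ_y max(k,y) · P(K=k)P(Y=y)
 = 1·0.148 + 3·0.144 + 5·0.108 + 1·0.222 + 3·0.216 + 5·0.162
 = 0.148 + 0.432 + 0.54 + 0.222 + 0.648 + 0.81
 = 2.8

2.8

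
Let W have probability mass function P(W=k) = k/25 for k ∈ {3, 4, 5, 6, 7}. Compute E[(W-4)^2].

3.8

E[(W-4)^2] = Σ (w-4)^2·P(W=w)
 = 1·3/25 + 0·4/25 + 1·1/5 + 4·6/25 + 9·7/25
 = 3/25 + 0 + 1/5 + 24/25 + 63/25
 = 19/5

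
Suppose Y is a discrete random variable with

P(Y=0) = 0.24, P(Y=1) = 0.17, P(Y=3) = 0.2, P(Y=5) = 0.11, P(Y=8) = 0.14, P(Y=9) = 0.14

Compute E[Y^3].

193.06

E[Y^3] = Σ y^3·P(Y=y)
 = 0·0.24 + 1·0.17 + 27·0.2 + 125·0.11 + 512·0.14 + 729·0.14
 = 0 + 0.17 + 5.4 + 13.75 + 71.68 + 102.06
 = 193.06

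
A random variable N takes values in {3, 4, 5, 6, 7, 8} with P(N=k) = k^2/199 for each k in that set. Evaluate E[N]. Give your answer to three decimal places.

6.467

E[N] = Σ n·P(N=n)
 = 3·9/199 + 4·16/199 + 5·25/199 + 6·36/199 + 7·49/199 + 8·64/199
 = 27/199 + 64/199 + 125/199 + 216/199 + 343/199 + 512/199
 = 1287/199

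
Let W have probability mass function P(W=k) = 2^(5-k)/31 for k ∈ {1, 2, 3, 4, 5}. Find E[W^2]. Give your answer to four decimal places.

4.5484

E[W^2] = Σ w^2·P(W=w)
 = 1·16/31 + 4·8/31 + 9·4/31 + 16·2/31 + 25·1/31
 = 16/31 + 32/31 + 36/31 + 32/31 + 25/31
 = 141/31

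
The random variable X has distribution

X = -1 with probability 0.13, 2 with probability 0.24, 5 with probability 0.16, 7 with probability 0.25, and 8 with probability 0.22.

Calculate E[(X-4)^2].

10.14

E[(X-4)^2] = Σ (x-4)^2·P(X=x)
 = 25·0.13 + 4·0.24 + 1·0.16 + 9·0.25 + 16·0.22
 = 3.25 + 0.96 + 0.16 + 2.25 + 3.52
 = 10.14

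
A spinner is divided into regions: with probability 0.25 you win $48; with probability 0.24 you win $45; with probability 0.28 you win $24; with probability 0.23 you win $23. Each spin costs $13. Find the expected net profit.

21.81

E[payout] = 48·0.25 + 45·0.24 + 24·0.28 + 23·0.23
 = 12 + 10.8 + 6.72 + 5.29
 = 34.81
Net = 34.81 - 13 = 21.81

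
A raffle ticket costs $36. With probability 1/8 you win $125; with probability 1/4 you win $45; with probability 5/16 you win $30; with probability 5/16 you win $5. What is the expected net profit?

1.8125

E[payout] = 125·1/8 + 45·1/4 + 30·5/16 + 5·5/16
 = 125/8 + 45/4 + 75/8 + 25/16
 = 605/16
Net = 605/16 - 36 = 29/16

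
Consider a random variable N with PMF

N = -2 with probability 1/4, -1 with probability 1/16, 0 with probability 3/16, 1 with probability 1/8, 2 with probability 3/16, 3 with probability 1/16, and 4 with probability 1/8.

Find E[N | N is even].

0.5

P(N is even) = 1/4 + 3/16 + 3/16 + 1/8 = 3/4.
E[N | N is even] = [(-2)·1/4 + 0·3/16 + 2·3/16 + 4·1/8] / (3/4)
 = 3/8 / (3/4)
 = 1/2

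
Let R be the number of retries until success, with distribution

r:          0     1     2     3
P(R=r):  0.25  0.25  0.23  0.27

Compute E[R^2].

E[R^2] = Σ r^2·P(R=r)
 = 0·0.25 + 1·0.25 + 4·0.23 + 9·0.27
 = 0 + 0.25 + 0.92 + 2.43
 = 3.6

3.6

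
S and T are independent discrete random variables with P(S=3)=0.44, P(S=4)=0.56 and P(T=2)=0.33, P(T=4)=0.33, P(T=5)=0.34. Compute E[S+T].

E[S+T] = Σ_s Σ_t (s+t) · P(S=s)P(T=t)
 = 5·0.1452 + 7·0.1452 + 8·0.1496 + 6·0.1848 + 8·0.1848 + 9·0.1904
 = 0.726 + 1.0164 + 1.1968 + 1.1088 + 1.4784 + 1.7136
 = 7.24

7.24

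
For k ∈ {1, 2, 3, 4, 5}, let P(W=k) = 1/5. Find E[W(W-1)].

8

E[W(W-1)] = Σ w(w-1)·P(W=w)
 = 0·1/5 + 2·1/5 + 6·1/5 + 12·1/5 + 20·1/5
 = 0 + 2/5 + 6/5 + 12/5 + 4
 = 8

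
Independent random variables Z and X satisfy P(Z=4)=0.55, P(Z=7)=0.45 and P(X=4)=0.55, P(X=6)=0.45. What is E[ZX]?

26.215

E[ZX] = Σ_z Σ_x zx · P(Z=z)P(X=x)
 = 16·0.3025 + 24·0.2475 + 28·0.2475 + 42·0.2025
 = 4.84 + 5.94 + 6.93 + 8.505
 = 26.215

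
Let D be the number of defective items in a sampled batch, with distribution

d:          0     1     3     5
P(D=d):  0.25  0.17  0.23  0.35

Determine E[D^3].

E[D^3] = Σ d^3·P(D=d)
 = 0·0.25 + 1·0.17 + 27·0.23 + 125·0.35
 = 0 + 0.17 + 6.21 + 43.75
 = 50.13

50.13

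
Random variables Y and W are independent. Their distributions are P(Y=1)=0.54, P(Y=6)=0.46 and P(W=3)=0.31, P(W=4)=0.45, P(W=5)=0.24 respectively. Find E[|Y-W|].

E[|Y-W|] = Σ_y Σ_w |y-w| · P(Y=y)P(W=w)
 = 2·0.1674 + 3·0.243 + 4·0.1296 + 3·0.1426 + 2·0.207 + 1·0.1104
 = 0.3348 + 0.729 + 0.5184 + 0.4278 + 0.414 + 0.1104
 = 2.5344

2.5344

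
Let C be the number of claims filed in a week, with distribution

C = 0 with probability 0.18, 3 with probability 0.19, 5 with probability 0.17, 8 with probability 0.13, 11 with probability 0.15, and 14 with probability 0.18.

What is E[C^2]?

67.71

E[C^2] = Σ c^2·P(C=c)
 = 0·0.18 + 9·0.19 + 25·0.17 + 64·0.13 + 121·0.15 + 196·0.18
 = 0 + 1.71 + 4.25 + 8.32 + 18.15 + 35.28
 = 67.71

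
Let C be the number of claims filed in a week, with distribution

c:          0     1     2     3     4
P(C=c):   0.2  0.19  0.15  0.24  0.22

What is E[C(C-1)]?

E[C(C-1)] = Σ c(c-1)·P(C=c)
 = 0·0.2 + 0·0.19 + 2·0.15 + 6·0.24 + 12·0.22
 = 0 + 0 + 0.3 + 1.44 + 2.64
 = 4.38

4.38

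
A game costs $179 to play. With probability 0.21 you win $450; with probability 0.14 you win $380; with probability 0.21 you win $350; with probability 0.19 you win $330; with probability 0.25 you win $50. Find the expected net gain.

E[payout] = 450·0.21 + 380·0.14 + 350·0.21 + 330·0.19 + 50·0.25
 = 94.5 + 53.2 + 73.5 + 62.7 + 12.5
 = 296.4
Net = 296.4 - 179 = 117.4

117.4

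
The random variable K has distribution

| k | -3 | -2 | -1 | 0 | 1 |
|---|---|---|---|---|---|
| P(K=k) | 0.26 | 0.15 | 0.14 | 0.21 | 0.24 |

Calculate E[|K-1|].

E[|K-1|] = Σ |k-1|·P(K=k)
 = 4·0.26 + 3·0.15 + 2·0.14 + 1·0.21 + 0·0.24
 = 1.04 + 0.45 + 0.28 + 0.21 + 0
 = 1.98

1.98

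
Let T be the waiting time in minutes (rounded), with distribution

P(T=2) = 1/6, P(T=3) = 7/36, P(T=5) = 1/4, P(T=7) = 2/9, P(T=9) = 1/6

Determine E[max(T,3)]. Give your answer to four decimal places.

5.3889

E[max(T,3)] = Σ max(t,3)·P(T=t)
 = 3·1/6 + 3·7/36 + 5·1/4 + 7·2/9 + 9·1/6
 = 1/2 + 7/12 + 5/4 + 14/9 + 3/2
 = 97/18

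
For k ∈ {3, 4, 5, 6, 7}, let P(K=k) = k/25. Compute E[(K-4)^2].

3.8

E[(K-4)^2] = Σ (k-4)^2·P(K=k)
 = 1·3/25 + 0·4/25 + 1·1/5 + 4·6/25 + 9·7/25
 = 3/25 + 0 + 1/5 + 24/25 + 63/25
 = 19/5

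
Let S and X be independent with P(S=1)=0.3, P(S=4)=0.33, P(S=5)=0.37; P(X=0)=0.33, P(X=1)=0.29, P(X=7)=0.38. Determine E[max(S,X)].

E[max(S,X)] = Σ_s Σ_x max(s,x) · P(S=s)P(X=x)
 = 1·0.099 + 1·0.087 + 7·0.114 + 4·0.1089 + 4·0.0957 + 7·0.1254 + 5·0.1221 + 5·0.1073 + 7·0.1406
 = 0.099 + 0.087 + 0.798 + 0.4356 + 0.3828 + 0.8778 + 0.6105 + 0.5365 + 0.9842
 = 4.8114

4.8114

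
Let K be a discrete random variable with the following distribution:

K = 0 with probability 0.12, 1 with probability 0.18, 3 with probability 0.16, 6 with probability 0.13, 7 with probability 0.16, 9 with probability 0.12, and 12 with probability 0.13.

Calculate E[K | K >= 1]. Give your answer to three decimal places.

P(K >= 1) = 0.18 + 0.16 + 0.13 + 0.16 + 0.12 + 0.13 = 0.88.
E[K | K >= 1] = [1·0.18 + 3·0.16 + 6·0.13 + 7·0.16 + 9·0.12 + 12·0.13] / 0.88
 = 5.2 / 0.88
 = 65/11

5.909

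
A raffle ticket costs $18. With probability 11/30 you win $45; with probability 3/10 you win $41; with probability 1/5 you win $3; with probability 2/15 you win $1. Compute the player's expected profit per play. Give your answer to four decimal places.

E[payout] = 45·11/30 + 41·3/10 + 3·1/5 + 1·2/15
 = 33/2 + 123/10 + 3/5 + 2/15
 = 443/15
Net = 443/15 - 18 = 173/15

11.5333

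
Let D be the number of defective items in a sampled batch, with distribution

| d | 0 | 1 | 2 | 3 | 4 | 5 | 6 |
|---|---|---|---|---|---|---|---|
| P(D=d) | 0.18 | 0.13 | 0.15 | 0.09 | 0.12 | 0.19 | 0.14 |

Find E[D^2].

E[D^2] = Σ d^2·P(D=d)
 = 0·0.18 + 1·0.13 + 4·0.15 + 9·0.09 + 16·0.12 + 25·0.19 + 36·0.14
 = 0 + 0.13 + 0.6 + 0.81 + 1.92 + 4.75 + 5.04
 = 13.25

13.25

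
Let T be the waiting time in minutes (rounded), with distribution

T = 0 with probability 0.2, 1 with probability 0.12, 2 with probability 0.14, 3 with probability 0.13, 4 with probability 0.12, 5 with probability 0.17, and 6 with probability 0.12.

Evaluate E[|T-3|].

1.8

E[|T-3|] = Σ |t-3|·P(T=t)
 = 3·0.2 + 2·0.12 + 1·0.14 + 0·0.13 + 1·0.12 + 2·0.17 + 3·0.12
 = 0.6 + 0.24 + 0.14 + 0 + 0.12 + 0.34 + 0.36
 = 1.8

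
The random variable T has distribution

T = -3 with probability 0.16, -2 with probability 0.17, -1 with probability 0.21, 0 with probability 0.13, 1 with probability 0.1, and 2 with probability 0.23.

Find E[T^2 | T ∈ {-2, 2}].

4

P(T ∈ {-2, 2}) = 0.17 + 0.23 = 0.4.
E[T^2 | T ∈ {-2, 2}] = [4·0.17 + 4·0.23] / 0.4
 = 1.6 / 0.4
 = 4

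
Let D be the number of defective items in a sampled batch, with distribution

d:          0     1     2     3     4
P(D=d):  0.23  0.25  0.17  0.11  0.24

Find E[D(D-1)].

E[D(D-1)] = Σ d(d-1)·P(D=d)
 = 0·0.23 + 0·0.25 + 2·0.17 + 6·0.11 + 12·0.24
 = 0 + 0 + 0.34 + 0.66 + 2.88
 = 3.88

3.88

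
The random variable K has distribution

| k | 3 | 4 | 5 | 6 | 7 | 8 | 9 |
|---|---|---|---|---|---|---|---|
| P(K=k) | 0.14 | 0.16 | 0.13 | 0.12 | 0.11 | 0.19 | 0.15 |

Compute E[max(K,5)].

6.51

E[max(K,5)] = Σ max(k,5)·P(K=k)
 = 5·0.14 + 5·0.16 + 5·0.13 + 6·0.12 + 7·0.11 + 8·0.19 + 9·0.15
 = 0.7 + 0.8 + 0.65 + 0.72 + 0.77 + 1.52 + 1.35
 = 6.51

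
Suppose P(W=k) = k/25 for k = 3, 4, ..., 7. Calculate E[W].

E[W] = Σ w·P(W=w)
 = 3·3/25 + 4·4/25 + 5·1/5 + 6·6/25 + 7·7/25
 = 9/25 + 16/25 + 1 + 36/25 + 49/25
 = 27/5

5.4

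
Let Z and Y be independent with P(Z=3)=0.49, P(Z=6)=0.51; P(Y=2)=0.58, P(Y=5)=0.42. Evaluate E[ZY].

E[ZY] = Σ_z Σ_y zy · P(Z=z)P(Y=y)
 = 6·0.2842 + 15·0.2058 + 12·0.2958 + 30·0.2142
 = 1.7052 + 3.087 + 3.5496 + 6.426
 = 14.7678

14.7678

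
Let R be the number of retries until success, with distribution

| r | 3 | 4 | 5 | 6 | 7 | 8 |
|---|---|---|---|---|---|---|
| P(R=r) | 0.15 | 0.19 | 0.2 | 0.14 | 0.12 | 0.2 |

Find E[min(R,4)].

3.85

E[min(R,4)] = Σ min(r,4)·P(R=r)
 = 3·0.15 + 4·0.19 + 4·0.2 + 4·0.14 + 4·0.12 + 4·0.2
 = 0.45 + 0.76 + 0.8 + 0.56 + 0.48 + 0.8
 = 3.85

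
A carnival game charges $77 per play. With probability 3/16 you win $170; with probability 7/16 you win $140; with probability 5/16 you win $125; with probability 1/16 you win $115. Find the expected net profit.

E[payout] = 170·3/16 + 140·7/16 + 125·5/16 + 115·1/16
 = 255/8 + 245/4 + 625/16 + 115/16
 = 1115/8
Net = 1115/8 - 77 = 499/8

62.375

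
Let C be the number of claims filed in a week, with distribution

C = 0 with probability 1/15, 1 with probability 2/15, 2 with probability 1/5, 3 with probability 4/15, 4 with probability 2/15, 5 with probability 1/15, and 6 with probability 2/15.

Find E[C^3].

54.6

E[C^3] = Σ c^3·P(C=c)
 = 0·1/15 + 1·2/15 + 8·1/5 + 27·4/15 + 64·2/15 + 125·1/15 + 216·2/15
 = 0 + 2/15 + 8/5 + 36/5 + 128/15 + 25/3 + 144/5
 = 273/5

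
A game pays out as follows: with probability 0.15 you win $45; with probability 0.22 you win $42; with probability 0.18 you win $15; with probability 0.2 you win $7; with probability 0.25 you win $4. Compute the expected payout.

21.09

E[payout] = 45·0.15 + 42·0.22 + 15·0.18 + 7·0.2 + 4·0.25
 = 6.75 + 9.24 + 2.7 + 1.4 + 1
 = 21.09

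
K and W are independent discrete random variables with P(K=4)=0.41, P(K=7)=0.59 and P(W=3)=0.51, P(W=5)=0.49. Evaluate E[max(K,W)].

5.9709

E[max(K,W)] = Σ_k Σ_w max(k,w) · P(K=k)P(W=w)
 = 4·0.2091 + 5·0.2009 + 7·0.3009 + 7·0.2891
 = 0.8364 + 1.0045 + 2.1063 + 2.0237
 = 5.9709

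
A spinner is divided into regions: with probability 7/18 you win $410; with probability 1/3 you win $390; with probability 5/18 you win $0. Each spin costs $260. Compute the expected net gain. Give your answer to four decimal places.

E[payout] = 410·7/18 + 390·1/3 + 0·5/18
 = 1435/9 + 130 + 0
 = 2605/9
Net = 2605/9 - 260 = 265/9

29.4444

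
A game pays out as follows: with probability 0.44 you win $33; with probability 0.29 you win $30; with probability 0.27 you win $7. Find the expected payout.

25.11

E[payout] = 33·0.44 + 30·0.29 + 7·0.27
 = 14.52 + 8.7 + 1.89
 = 25.11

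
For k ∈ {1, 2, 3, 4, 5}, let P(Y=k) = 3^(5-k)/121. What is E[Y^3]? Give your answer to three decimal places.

E[Y^3] = Σ y^3·P(Y=y)
 = 1·81/121 + 8·27/121 + 27·9/121 + 64·3/121 + 125·1/121
 = 81/121 + 216/121 + 243/121 + 192/121 + 125/121
 = 857/121

7.083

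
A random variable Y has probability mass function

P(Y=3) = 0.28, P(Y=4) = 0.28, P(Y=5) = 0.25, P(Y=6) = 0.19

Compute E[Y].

E[Y] = Σ y·P(Y=y)
 = 3·0.28 + 4·0.28 + 5·0.25 + 6·0.19
 = 0.84 + 1.12 + 1.25 + 1.14
 = 4.35

4.35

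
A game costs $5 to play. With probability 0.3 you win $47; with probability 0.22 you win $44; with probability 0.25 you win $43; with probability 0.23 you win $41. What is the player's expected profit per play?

38.96

E[payout] = 47·0.3 + 44·0.22 + 43·0.25 + 41·0.23
 = 14.1 + 9.68 + 10.75 + 9.43
 = 43.96
Net = 43.96 - 5 = 38.96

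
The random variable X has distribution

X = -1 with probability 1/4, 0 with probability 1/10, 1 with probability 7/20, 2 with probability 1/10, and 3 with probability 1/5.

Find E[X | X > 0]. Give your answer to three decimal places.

1.769

P(X > 0) = 7/20 + 1/10 + 1/5 = 13/20.
E[X | X > 0] = [1·7/20 + 2·1/10 + 3·1/5] / (13/20)
 = 23/20 / (13/20)
 = 23/13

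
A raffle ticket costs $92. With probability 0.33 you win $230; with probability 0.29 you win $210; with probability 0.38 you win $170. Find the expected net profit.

109.4

E[payout] = 230·0.33 + 210·0.29 + 170·0.38
 = 75.9 + 60.9 + 64.6
 = 201.4
Net = 201.4 - 92 = 109.4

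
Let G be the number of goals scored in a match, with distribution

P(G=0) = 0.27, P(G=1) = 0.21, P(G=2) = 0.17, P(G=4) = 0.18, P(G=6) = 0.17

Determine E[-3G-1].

-7.87

E[-3G-1] = Σ (-3g-1)·P(G=g)
 = (-1)·0.27 + (-4)·0.21 + (-7)·0.17 + (-13)·0.18 + (-19)·0.17
 = (-0.27) + (-0.84) + (-1.19) + (-2.34) + (-3.23)
 = -7.87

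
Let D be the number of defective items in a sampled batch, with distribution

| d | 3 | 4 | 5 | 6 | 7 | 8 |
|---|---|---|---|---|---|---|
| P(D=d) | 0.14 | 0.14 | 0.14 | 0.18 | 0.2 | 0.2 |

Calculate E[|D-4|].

2.04

E[|D-4|] = Σ |d-4|·P(D=d)
 = 1·0.14 + 0·0.14 + 1·0.14 + 2·0.18 + 3·0.2 + 4·0.2
 = 0.14 + 0 + 0.14 + 0.36 + 0.6 + 0.8
 = 2.04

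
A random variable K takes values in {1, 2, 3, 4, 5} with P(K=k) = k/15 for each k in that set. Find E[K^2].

15

E[K^2] = Σ k^2·P(K=k)
 = 1·1/15 + 4·2/15 + 9·1/5 + 16·4/15 + 25·1/3
 = 1/15 + 8/15 + 9/5 + 64/15 + 25/3
 = 15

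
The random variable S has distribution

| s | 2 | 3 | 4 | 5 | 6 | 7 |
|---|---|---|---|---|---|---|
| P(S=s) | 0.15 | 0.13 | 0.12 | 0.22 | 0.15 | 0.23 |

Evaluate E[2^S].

49.64

E[2^S] = Σ 2^s·P(S=s)
 = 4·0.15 + 8·0.13 + 16·0.12 + 32·0.22 + 64·0.15 + 128·0.23
 = 0.6 + 1.04 + 1.92 + 7.04 + 9.6 + 29.44
 = 49.64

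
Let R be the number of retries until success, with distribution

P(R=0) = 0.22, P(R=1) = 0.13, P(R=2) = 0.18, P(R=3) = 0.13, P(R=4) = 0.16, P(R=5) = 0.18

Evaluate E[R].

2.42

E[R] = Σ r·P(R=r)
 = 0·0.22 + 1·0.13 + 2·0.18 + 3·0.13 + 4·0.16 + 5·0.18
 = 0 + 0.13 + 0.36 + 0.39 + 0.64 + 0.9
 = 2.42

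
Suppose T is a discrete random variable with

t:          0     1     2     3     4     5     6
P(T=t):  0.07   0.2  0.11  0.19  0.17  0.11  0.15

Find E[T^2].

E[T^2] = Σ t^2·P(T=t)
 = 0·0.07 + 1·0.2 + 4·0.11 + 9·0.19 + 16·0.17 + 25·0.11 + 36·0.15
 = 0 + 0.2 + 0.44 + 1.71 + 2.72 + 2.75 + 5.4
 = 13.22

13.22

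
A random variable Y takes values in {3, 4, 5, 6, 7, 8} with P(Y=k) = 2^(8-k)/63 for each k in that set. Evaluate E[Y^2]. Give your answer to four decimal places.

16.6667

E[Y^2] = Σ y^2·P(Y=y)
 = 9·32/63 + 16·16/63 + 25·8/63 + 36·4/63 + 49·2/63 + 64·1/63
 = 32/7 + 256/63 + 200/63 + 16/7 + 14/9 + 64/63
 = 50/3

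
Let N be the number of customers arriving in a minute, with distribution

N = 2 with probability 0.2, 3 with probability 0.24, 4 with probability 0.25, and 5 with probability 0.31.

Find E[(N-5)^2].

3.01

E[(N-5)^2] = Σ (n-5)^2·P(N=n)
 = 9·0.2 + 4·0.24 + 1·0.25 + 0·0.31
 = 1.8 + 0.96 + 0.25 + 0
 = 3.01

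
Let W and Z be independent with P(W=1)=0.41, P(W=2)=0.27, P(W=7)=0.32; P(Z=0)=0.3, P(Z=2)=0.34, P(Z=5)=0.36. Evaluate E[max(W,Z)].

4.2114

E[max(W,Z)] = Σ_w Σ_z max(w,z) · P(W=w)P(Z=z)
 = 1·0.123 + 2·0.1394 + 5·0.1476 + 2·0.081 + 2·0.0918 + 5·0.0972 + 7·0.096 + 7·0.1088 + 7·0.1152
 = 0.123 + 0.2788 + 0.738 + 0.162 + 0.1836 + 0.486 + 0.672 + 0.7616 + 0.8064
 = 4.2114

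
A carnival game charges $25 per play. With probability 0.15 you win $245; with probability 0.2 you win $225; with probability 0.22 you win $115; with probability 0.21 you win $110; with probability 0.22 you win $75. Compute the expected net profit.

E[payout] = 245·0.15 + 225·0.2 + 115·0.22 + 110·0.21 + 75·0.22
 = 36.75 + 45 + 25.3 + 23.1 + 16.5
 = 146.65
Net = 146.65 - 25 = 121.65

121.65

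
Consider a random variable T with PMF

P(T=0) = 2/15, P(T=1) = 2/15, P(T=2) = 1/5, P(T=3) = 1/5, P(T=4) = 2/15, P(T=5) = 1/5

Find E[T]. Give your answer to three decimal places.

E[T] = Σ t·P(T=t)
 = 0·2/15 + 1·2/15 + 2·1/5 + 3·1/5 + 4·2/15 + 5·1/5
 = 0 + 2/15 + 2/5 + 3/5 + 8/15 + 1
 = 8/3

2.667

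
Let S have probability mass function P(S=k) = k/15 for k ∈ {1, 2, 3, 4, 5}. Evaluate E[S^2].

E[S^2] = Σ s^2·P(S=s)
 = 1·1/15 + 4·2/15 + 9·1/5 + 16·4/15 + 25·1/3
 = 1/15 + 8/15 + 9/5 + 64/15 + 25/3
 = 15

15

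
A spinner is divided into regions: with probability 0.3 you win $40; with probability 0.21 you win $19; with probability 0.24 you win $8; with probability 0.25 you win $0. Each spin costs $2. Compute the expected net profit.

E[payout] = 40·0.3 + 19·0.21 + 8·0.24 + 0·0.25
 = 12 + 3.99 + 1.92 + 0
 = 17.91
Net = 17.91 - 2 = 15.91

15.91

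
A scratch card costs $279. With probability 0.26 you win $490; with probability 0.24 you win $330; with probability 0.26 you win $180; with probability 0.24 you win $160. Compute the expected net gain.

E[payout] = 490·0.26 + 330·0.24 + 180·0.26 + 160·0.24
 = 127.4 + 79.2 + 46.8 + 38.4
 = 291.8
Net = 291.8 - 279 = 12.8

12.8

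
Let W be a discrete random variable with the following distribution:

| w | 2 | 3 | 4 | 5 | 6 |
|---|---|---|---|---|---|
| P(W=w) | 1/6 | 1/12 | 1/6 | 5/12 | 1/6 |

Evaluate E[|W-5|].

1

E[|W-5|] = Σ |w-5|·P(W=w)
 = 3·1/6 + 2·1/12 + 1·1/6 + 0·5/12 + 1·1/6
 = 1/2 + 1/6 + 1/6 + 0 + 1/6
 = 1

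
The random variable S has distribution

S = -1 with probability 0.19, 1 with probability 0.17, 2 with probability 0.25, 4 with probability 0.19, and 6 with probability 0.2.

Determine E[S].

2.44

E[S] = Σ s·P(S=s)
 = (-1)·0.19 + 1·0.17 + 2·0.25 + 4·0.19 + 6·0.2
 = (-0.19) + 0.17 + 0.5 + 0.76 + 1.2
 = 2.44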